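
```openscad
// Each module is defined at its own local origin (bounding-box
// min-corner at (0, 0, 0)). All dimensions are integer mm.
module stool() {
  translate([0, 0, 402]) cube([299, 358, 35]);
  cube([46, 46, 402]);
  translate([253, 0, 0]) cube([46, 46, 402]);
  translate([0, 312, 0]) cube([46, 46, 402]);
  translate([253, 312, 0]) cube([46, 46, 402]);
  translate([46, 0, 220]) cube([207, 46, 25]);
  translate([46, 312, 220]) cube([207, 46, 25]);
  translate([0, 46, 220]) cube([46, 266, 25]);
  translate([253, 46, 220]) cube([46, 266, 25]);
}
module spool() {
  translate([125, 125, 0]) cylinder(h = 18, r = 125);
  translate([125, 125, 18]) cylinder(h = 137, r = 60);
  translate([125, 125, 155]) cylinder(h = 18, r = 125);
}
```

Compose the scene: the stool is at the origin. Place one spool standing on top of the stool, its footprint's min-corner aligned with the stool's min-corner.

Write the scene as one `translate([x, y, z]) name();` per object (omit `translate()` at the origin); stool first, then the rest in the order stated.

stool();
translate([0, 0, 437]) spool();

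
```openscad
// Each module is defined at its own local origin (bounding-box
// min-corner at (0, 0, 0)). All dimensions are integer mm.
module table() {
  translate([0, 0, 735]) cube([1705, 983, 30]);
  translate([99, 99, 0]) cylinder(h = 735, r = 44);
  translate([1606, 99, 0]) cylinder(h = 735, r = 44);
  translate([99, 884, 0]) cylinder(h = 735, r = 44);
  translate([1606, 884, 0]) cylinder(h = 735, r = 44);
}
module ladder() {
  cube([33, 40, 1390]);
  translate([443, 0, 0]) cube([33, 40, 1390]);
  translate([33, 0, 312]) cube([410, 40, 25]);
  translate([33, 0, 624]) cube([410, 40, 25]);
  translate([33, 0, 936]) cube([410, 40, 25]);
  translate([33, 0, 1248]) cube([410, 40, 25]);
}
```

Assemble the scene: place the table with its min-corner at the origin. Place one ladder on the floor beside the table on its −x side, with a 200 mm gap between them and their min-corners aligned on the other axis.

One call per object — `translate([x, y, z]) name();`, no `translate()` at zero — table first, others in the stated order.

table();
translate([-676, 0, 0]) ladder();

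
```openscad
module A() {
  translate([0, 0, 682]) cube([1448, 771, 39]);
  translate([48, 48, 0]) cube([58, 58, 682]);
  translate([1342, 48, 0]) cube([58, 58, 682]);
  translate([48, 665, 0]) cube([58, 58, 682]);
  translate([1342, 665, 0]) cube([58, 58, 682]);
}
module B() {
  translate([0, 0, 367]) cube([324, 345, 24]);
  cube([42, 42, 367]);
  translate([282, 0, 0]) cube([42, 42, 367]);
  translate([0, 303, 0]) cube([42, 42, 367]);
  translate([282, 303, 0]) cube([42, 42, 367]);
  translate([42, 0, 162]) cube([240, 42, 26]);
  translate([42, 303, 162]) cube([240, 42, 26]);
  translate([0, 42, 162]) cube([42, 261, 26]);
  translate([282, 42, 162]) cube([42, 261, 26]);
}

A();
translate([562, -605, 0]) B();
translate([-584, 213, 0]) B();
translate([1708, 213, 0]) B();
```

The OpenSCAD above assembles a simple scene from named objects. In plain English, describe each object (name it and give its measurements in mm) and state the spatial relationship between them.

A is a rectangular dining table. The top is 1448×771×39 mm with its upper surface at z = 721 mm. It stands on four 58×58 mm square legs, each inset 48 mm from the nearest pair of top edges, running from the floor to the underside of the top.

B is a four-legged stool. The seat is a 324×345×24 mm slab whose top surface is at z = 391 mm; four square legs, each 42×42 mm in cross-section, run from the floor (z = 0) to the underside of the seat, each flush with a corner of the seat. Four stretchers, 42 mm wide and 26 mm tall, connect adjacent legs with their undersides at z = 162 mm, each running between the inner faces of the legs it joins and aligned with the legs' outer faces on the other axis.

Three stools sit around the table at the −y, −x, +x sides.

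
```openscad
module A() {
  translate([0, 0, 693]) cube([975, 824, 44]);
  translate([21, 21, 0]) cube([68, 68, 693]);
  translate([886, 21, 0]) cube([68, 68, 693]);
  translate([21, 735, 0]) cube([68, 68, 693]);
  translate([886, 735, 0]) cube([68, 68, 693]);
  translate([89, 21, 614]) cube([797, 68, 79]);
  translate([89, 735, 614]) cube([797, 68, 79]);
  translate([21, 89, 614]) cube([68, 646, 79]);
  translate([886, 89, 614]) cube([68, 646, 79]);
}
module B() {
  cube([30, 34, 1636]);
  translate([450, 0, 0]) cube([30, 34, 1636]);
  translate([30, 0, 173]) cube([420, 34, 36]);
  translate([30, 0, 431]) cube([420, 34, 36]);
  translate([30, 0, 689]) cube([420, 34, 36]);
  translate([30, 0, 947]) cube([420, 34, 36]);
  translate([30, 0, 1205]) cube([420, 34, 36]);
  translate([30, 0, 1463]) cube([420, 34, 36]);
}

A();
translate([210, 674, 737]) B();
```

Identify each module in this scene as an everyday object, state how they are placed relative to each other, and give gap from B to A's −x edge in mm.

The ladder's min-x is at 210; the table's min-x is 0; gap = 210 mm.

A is a table. B is a ladder. The ladder is on top of the table. The gap from the ladder to the table's −x edge is 210 mm.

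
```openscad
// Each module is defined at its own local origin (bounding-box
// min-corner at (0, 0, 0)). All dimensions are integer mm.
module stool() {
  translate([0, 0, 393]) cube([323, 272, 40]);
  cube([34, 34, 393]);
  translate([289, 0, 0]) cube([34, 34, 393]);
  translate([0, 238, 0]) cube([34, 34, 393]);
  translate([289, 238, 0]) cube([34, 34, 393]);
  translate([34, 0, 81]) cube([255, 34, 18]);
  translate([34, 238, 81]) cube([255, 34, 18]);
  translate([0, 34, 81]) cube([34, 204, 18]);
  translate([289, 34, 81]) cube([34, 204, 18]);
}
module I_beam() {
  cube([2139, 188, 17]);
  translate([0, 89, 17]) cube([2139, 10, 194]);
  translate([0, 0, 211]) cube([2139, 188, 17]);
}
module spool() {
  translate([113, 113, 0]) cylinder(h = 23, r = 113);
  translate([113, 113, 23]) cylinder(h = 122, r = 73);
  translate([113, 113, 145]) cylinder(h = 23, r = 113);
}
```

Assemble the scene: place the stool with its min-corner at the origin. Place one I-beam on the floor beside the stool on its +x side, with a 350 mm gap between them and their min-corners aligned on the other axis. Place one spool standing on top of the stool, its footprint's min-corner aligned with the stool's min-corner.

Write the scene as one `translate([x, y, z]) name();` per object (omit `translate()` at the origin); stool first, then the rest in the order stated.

stool();
translate([673, 0, 0]) I_beam();
translate([0, 0, 433]) spool();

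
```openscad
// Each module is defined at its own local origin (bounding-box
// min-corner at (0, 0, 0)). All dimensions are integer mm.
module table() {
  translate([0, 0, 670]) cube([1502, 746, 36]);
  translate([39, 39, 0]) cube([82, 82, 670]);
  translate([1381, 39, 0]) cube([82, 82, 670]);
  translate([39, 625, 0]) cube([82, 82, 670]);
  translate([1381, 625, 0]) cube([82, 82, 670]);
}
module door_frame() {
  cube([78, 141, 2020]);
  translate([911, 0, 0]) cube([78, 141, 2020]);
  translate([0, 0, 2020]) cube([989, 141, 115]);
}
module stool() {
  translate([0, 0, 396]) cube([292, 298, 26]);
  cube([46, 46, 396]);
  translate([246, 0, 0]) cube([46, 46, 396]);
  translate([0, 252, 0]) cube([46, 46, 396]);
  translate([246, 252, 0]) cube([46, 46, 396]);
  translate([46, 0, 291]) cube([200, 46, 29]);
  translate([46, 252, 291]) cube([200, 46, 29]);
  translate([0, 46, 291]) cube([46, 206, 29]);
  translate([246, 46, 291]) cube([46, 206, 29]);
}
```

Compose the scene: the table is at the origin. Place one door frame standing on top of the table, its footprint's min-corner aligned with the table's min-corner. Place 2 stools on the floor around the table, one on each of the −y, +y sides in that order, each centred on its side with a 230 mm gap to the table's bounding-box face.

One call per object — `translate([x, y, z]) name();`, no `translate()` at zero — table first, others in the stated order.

table();
translate([0, 0, 706]) door_frame();
translate([605, -528, 0]) stool();
translate([605, 976, 0]) stool();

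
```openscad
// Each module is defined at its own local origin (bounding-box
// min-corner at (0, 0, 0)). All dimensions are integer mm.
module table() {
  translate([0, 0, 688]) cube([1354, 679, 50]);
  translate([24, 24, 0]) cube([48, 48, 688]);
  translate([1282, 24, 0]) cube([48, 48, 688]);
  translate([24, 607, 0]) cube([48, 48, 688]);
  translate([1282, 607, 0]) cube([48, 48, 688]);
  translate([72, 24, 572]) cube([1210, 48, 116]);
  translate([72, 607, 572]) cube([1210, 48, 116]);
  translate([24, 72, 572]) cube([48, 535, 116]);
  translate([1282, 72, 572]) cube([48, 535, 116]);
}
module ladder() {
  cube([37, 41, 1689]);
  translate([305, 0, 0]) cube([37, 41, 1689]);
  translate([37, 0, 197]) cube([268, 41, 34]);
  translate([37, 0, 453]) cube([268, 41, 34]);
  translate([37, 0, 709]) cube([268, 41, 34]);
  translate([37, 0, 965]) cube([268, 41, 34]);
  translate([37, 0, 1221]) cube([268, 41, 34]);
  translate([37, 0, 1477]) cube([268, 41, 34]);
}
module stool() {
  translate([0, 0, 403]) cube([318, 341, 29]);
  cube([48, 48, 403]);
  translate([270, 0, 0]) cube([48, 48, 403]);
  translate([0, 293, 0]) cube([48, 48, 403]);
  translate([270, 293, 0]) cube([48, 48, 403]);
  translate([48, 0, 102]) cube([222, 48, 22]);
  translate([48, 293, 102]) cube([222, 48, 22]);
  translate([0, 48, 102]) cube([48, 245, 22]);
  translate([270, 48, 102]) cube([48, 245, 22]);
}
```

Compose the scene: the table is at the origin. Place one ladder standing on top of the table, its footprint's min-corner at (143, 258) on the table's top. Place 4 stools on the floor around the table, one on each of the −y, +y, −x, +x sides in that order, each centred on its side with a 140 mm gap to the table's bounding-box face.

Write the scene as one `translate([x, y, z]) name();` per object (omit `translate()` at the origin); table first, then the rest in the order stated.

table();
translate([143, 258, 738]) ladder();
translate([518, -481, 0]) stool();
translate([518, 819, 0]) stool();
translate([-458, 169, 0]) stool();
translate([1494, 169, 0]) stool();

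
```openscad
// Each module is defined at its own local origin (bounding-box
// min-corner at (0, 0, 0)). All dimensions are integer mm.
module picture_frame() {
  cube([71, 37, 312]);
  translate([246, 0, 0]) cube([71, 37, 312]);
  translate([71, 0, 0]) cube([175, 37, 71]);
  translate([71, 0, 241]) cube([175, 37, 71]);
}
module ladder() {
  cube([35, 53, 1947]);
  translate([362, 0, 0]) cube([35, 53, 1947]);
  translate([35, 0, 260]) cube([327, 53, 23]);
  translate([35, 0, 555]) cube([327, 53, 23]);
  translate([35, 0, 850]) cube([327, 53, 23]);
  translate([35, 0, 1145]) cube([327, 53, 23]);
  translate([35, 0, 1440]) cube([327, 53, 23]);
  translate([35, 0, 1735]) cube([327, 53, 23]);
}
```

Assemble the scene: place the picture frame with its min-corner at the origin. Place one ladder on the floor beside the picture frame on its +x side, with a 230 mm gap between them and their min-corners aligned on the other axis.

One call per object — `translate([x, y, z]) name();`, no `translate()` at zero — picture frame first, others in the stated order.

picture_frame();
translate([547, 0, 0]) ladder();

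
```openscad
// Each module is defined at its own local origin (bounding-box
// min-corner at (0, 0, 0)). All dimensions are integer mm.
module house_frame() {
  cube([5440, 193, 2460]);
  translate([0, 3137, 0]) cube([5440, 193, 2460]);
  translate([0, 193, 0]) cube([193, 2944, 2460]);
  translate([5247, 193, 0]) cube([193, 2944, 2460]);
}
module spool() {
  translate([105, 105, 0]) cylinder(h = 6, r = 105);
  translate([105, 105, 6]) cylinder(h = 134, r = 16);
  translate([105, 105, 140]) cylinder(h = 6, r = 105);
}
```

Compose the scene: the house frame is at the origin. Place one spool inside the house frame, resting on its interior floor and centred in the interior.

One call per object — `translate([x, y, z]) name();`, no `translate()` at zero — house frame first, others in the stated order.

house_frame();
translate([2615, 1560, 0]) spool();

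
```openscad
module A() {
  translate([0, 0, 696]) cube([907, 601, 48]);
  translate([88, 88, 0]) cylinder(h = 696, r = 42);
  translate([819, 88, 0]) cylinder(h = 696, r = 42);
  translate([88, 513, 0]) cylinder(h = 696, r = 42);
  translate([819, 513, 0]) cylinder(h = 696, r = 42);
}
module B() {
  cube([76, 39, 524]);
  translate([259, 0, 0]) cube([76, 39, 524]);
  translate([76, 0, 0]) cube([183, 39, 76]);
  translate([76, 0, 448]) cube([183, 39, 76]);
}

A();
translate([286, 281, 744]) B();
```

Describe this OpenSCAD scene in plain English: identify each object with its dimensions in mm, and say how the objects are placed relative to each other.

A is a table: top 907 mm (x) × 601 mm (y), 48 mm thick, upper face at z = 744 mm, on four round legs of 84 mm diameter, each leg's bounding box inset 46 mm from the nearest pair of top edges, running from z = 0 to the bottom of the top.

B is a picture frame with a 183×372 mm rectangular opening (x by z) and a uniform 76 mm border on every side. Frame depth is 39 mm along y. It is built from two vertical stiles running the full outside height and two horizontal rails spanning the gap between the stiles.

The picture frame is on top of the table, centred.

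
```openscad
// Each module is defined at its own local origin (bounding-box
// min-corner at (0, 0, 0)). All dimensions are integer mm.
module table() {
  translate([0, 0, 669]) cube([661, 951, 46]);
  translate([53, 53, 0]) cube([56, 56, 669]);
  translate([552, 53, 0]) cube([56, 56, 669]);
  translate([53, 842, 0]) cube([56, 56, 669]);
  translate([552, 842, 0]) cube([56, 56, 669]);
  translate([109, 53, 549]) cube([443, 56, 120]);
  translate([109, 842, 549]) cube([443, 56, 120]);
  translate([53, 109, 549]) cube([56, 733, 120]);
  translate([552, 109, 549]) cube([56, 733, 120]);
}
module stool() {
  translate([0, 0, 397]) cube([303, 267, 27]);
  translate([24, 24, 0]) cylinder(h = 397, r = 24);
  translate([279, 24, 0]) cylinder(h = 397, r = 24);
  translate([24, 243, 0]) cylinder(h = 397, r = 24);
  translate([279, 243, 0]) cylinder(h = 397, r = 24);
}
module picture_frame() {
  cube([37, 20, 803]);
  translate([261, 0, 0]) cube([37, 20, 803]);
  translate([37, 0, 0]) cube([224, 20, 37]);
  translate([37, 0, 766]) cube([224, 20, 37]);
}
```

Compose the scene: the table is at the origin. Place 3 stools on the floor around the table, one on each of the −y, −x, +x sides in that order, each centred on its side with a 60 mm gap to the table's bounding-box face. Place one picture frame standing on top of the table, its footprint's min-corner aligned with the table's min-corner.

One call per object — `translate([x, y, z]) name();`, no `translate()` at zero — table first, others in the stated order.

table();
translate([179, -327, 0]) stool();
translate([-363, 342, 0]) stool();
translate([721, 342, 0]) stool();
translate([0, 0, 715]) picture_frame();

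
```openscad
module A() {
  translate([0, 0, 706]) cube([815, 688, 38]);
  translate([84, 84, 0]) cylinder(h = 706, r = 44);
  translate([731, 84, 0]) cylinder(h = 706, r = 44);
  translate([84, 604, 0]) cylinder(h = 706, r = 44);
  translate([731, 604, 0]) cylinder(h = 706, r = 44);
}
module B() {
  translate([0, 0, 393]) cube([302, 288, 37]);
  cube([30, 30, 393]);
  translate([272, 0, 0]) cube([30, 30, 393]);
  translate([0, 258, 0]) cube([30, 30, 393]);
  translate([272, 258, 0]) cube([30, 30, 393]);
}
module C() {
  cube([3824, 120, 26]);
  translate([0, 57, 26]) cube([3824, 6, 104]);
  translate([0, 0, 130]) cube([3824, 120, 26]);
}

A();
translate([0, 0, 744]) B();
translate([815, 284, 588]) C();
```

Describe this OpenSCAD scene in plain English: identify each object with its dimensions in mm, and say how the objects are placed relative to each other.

A is a table: top 815 mm (x) × 688 mm (y), 38 mm thick, upper face at z = 744 mm, on four round legs of 88 mm diameter, each leg's bounding box inset 40 mm from the nearest pair of top edges, running from z = 0 to the bottom of the top.

B is a simple wooden stool: a rectangular seat 302 mm (x) by 288 mm (y), 37 mm thick, top face at z = 430 mm, on four square legs, each 30×30 mm in cross-section. The legs rest on z = 0, each flush with a corner of the seat.

C is an I-beam lying along x, 3824 mm long. Overall section height 156 mm. Two flanges 120 mm wide (y) and 26 mm thick, one on the floor and one at the top; a web 6 mm thick runs between them, centred on the flange width.

The stool is on top of the table. The I-beam is beside the table with their tops flush at z = 744.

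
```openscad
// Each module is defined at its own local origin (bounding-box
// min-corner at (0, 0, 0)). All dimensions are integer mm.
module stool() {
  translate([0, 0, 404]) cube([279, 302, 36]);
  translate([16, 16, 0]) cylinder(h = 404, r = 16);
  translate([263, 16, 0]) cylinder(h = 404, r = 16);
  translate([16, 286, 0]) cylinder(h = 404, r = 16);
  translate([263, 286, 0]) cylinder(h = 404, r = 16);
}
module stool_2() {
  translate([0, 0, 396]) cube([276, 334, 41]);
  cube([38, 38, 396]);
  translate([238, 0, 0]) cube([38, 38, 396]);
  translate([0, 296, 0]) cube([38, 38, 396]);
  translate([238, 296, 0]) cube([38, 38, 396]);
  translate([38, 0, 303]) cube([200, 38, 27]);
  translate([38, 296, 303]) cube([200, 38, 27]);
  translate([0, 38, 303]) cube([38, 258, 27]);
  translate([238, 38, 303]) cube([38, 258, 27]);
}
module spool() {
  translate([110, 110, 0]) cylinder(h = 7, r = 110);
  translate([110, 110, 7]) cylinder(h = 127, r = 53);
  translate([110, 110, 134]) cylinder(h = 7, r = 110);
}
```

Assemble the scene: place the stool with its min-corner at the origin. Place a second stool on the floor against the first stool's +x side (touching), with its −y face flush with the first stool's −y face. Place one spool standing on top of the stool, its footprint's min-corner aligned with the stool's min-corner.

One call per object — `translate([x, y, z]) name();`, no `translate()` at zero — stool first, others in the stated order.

stool();
translate([279, 0, 0]) stool_2();
translate([0, 0, 440]) spool();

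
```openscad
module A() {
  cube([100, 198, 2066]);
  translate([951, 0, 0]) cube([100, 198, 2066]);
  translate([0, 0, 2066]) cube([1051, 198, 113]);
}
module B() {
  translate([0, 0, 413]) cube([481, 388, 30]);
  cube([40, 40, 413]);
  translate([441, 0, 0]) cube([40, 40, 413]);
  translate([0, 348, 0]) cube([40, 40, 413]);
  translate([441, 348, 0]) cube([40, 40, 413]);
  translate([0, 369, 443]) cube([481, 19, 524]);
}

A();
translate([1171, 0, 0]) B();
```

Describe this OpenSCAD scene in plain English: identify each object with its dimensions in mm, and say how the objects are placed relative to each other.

A is a rectangular door frame: two vertical jambs of 100×198 mm section, 2066 mm tall, with a clear opening 851 mm wide between their inner faces. A header 113 mm tall and 198 mm deep lies on top of the jambs and spans the full outside width.

B is a chair. The seat is a 481×388×30 mm slab with its top at z = 443 mm, on four 40×40 mm corner legs (flush with the seat edges, standing on z = 0). A flat backrest 19 mm thick, 524 mm tall, spans the full seat width and rises from the seat top along its +y edge, rear face flush with the rear of the seat.

The chair is on the floor beside the door frame on its +x side.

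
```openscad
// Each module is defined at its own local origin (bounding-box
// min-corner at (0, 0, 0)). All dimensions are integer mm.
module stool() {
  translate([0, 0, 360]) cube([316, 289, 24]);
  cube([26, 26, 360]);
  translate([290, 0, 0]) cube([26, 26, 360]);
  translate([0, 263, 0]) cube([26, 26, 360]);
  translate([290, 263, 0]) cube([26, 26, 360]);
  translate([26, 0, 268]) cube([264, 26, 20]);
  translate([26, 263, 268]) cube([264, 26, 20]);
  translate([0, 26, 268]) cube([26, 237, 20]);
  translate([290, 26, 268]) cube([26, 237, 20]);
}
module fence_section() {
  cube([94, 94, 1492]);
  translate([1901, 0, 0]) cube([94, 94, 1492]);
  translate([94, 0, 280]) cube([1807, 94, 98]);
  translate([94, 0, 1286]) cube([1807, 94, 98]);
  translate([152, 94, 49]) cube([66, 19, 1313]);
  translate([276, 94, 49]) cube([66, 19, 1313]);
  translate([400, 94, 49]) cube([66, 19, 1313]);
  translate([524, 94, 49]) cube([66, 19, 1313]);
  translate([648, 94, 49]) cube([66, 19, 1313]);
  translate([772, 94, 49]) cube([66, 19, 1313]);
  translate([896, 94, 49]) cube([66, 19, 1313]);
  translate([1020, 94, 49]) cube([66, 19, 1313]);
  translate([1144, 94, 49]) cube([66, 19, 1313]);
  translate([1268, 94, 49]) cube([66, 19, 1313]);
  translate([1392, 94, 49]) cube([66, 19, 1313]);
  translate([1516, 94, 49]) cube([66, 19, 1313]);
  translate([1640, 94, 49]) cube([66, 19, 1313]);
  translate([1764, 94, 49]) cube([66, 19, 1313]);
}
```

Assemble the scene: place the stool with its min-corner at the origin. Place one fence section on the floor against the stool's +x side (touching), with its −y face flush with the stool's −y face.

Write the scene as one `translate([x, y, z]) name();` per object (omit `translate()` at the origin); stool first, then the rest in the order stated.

stool();
translate([316, 0, 0]) fence_section();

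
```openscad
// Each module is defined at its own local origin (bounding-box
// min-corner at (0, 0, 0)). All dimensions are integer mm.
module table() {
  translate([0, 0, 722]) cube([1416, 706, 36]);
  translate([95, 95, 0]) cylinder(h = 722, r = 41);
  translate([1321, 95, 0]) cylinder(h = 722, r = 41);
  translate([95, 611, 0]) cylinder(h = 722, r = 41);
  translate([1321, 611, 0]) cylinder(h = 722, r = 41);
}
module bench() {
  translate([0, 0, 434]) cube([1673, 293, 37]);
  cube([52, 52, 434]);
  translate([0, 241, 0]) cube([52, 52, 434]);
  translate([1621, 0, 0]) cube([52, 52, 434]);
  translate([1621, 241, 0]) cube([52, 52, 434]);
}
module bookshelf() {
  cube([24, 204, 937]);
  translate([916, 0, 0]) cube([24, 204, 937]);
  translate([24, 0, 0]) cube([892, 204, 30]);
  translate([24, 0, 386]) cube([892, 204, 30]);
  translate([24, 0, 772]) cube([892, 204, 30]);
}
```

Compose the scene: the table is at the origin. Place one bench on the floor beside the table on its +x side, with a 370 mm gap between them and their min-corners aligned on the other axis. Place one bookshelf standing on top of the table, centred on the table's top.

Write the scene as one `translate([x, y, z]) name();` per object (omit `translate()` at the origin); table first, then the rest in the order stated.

table();
translate([1786, 0, 0]) bench();
translate([238, 251, 758]) bookshelf();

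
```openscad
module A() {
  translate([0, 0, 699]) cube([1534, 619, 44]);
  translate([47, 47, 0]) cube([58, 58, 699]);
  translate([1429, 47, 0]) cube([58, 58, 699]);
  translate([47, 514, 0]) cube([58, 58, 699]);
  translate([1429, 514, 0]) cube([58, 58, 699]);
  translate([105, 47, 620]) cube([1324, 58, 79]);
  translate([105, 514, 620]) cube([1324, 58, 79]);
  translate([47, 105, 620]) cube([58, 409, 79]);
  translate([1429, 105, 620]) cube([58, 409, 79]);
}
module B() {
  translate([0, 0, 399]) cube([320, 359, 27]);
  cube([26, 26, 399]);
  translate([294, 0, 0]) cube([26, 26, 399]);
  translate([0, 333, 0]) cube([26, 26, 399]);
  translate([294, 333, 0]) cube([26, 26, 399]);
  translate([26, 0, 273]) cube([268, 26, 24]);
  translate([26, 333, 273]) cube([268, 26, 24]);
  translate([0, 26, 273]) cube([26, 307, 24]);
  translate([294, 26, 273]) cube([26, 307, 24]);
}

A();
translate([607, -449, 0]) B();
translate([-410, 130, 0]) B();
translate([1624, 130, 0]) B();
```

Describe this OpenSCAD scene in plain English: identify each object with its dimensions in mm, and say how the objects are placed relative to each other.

A is a table: top 1534 mm (x) × 619 mm (y), 44 mm thick, upper face at z = 743 mm, on four 58×58 mm square legs, each inset 47 mm from the nearest pair of top edges, running from z = 0 to the bottom of the top. Four apron rails, 58 mm thick and 79 mm tall, run between adjacent legs with their top edges flush with the underside of the top and their outer faces flush with the legs' outer faces.

B is a four-legged stool. The seat is 320×359 mm, 27 mm thick, top at z = 426 mm. It stands on four square legs, each 26×26 mm in cross-section, from z = 0 to the seat underside, each flush with a corner of the seat. Four stretchers, 26 mm wide and 24 mm tall, connect adjacent legs with their undersides at z = 273 mm, each running between the inner faces of the legs it joins and aligned with the legs' outer faces on the other axis.

Three stools sit around the table at the −y, −x, +x sides.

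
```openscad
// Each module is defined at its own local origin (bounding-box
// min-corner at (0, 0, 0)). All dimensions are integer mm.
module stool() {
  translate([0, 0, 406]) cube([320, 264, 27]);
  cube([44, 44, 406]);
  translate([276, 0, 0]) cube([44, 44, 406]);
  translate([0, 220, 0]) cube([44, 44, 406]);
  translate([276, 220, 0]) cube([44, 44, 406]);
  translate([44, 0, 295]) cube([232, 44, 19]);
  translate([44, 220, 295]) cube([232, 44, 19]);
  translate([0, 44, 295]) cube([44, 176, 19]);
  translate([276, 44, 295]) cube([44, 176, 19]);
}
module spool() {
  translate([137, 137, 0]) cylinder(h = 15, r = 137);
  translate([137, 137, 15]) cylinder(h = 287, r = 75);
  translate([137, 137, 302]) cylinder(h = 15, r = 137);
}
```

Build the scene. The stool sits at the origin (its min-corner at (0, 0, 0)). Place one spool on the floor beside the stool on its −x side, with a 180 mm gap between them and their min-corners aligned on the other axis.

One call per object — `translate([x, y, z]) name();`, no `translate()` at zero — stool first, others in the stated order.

stool();
translate([-454, 0, 0]) spool();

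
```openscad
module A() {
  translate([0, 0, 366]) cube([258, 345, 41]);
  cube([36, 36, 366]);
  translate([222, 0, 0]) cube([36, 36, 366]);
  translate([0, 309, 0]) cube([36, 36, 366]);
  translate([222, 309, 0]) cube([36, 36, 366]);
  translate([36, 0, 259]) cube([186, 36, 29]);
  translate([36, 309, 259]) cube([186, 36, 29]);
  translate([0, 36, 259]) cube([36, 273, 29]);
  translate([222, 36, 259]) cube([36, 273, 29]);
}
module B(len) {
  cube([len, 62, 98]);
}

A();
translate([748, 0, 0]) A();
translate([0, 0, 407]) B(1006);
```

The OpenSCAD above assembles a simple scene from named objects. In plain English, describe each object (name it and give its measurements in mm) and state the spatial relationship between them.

A is a four-legged stool. The seat is a 258×345×41 mm slab whose top surface is at z = 407 mm; four square legs, each 36×36 mm in cross-section, run from the floor (z = 0) to the underside of the seat, each flush with a corner of the seat. Four stretchers, 36 mm wide and 29 mm tall, connect adjacent legs with their undersides at z = 259 mm, each running between the inner faces of the legs it joins and aligned with the legs' outer faces on the other axis.

B is a rectangular beam 1006 mm long (x), 62 mm deep (y), 98 mm thick (z).

The beam spans the tops of two stools placed 490 mm apart, resting at z = 407 mm.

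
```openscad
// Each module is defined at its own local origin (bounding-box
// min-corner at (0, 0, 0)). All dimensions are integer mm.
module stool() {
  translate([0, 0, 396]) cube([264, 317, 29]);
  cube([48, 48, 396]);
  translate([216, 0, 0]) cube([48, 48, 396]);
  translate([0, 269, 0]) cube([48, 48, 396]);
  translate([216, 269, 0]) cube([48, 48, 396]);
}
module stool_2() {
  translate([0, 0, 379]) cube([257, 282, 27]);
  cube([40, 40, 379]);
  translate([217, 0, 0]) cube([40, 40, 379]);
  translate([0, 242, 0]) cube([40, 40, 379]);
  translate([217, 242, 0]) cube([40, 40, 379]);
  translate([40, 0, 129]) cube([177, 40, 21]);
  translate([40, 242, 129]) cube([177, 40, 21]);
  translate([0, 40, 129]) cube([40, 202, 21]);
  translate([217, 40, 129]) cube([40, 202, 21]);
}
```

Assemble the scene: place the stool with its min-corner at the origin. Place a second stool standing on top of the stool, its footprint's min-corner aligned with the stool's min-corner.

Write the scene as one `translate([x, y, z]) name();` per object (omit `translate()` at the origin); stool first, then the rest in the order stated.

stool();
translate([0, 0, 425]) stool_2();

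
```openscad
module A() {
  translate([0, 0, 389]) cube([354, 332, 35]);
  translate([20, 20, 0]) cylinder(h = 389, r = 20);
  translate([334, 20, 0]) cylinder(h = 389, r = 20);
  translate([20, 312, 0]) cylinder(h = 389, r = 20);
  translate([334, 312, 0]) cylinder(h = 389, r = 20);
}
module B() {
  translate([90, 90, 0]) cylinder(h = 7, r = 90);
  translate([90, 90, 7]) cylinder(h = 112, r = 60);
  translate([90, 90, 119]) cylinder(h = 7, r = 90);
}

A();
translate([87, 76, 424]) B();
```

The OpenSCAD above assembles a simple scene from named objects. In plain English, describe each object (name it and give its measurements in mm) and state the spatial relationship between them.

A is a simple wooden stool: a rectangular seat 354 mm (x) by 332 mm (y), 35 mm thick, top face at z = 424 mm, on four round legs, each 40 mm in diameter. The legs rest on z = 0, each leg's axis is inset half a diameter from the nearest pair of seat edges (so the leg's bounding box is flush with the corner).

B is a spool: two coaxial disc flanges of radius 90 mm and thickness 7 mm, joined by a core cylinder of radius 60 mm and height 112 mm. The lower flange rests on z = 0 and the three cylinders share a vertical axis.

The spool is on top of the stool, centred.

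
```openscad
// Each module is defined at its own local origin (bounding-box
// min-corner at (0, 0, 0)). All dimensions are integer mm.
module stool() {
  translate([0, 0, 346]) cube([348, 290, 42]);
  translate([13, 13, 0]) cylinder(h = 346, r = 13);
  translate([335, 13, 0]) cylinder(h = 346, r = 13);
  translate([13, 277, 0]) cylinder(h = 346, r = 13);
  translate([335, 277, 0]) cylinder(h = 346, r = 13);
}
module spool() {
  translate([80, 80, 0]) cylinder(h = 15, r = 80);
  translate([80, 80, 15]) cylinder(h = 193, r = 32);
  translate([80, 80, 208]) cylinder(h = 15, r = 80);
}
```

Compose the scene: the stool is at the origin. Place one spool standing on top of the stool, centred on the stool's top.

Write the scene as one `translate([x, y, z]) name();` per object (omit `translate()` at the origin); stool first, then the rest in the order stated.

stool();
translate([94, 65, 388]) spool();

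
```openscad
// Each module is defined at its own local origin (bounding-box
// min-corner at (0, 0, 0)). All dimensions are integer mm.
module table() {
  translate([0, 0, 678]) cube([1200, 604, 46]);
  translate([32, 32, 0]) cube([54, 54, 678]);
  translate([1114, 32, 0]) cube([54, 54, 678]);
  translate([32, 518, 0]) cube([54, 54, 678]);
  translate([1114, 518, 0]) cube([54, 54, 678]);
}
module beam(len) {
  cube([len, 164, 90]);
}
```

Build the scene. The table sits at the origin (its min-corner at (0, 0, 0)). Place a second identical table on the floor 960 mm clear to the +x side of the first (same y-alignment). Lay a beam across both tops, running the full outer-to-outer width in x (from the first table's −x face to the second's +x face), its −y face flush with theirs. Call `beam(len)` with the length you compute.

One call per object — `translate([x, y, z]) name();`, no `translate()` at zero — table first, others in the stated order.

table();
translate([2160, 0, 0]) table();
translate([0, 0, 724]) beam(3360);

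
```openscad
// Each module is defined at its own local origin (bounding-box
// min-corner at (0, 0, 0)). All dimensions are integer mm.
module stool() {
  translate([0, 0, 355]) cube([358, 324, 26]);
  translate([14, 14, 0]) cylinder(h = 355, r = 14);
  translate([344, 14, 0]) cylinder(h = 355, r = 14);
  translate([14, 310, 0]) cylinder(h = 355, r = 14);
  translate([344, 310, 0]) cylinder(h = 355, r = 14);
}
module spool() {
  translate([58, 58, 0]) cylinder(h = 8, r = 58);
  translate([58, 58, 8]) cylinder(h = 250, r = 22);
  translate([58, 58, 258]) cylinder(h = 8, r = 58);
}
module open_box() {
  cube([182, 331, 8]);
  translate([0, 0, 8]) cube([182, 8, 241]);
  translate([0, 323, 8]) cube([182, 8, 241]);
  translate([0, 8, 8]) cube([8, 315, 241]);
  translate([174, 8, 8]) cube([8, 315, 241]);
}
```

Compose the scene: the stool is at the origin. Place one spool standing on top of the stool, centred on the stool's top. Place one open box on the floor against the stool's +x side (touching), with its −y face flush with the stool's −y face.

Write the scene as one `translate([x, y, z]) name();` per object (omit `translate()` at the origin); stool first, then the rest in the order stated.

stool();
translate([121, 104, 381]) spool();
translate([358, 0, 0]) open_box();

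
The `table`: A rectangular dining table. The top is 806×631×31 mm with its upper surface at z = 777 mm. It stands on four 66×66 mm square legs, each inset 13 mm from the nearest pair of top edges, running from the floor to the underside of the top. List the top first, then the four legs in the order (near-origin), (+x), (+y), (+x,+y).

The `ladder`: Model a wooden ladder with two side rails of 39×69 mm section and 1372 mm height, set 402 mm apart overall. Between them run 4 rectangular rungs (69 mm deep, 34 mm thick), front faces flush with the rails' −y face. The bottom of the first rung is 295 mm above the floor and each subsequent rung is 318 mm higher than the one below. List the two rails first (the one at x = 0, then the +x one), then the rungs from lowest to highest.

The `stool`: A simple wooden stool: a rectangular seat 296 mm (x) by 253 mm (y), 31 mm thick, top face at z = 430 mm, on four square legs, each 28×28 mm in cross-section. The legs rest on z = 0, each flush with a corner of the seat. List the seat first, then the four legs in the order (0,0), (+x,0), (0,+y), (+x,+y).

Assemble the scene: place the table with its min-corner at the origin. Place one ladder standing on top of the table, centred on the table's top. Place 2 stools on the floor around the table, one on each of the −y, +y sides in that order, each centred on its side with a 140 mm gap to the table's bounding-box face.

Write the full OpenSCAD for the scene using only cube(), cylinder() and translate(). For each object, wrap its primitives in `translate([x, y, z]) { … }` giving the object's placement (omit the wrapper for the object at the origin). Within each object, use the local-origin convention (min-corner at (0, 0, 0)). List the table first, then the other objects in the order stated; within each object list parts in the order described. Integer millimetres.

translate([0, 0, 746]) cube([806, 631, 31]);
translate([13, 13, 0]) cube([66, 66, 746]);
translate([727, 13, 0]) cube([66, 66, 746]);
translate([13, 552, 0]) cube([66, 66, 746]);
translate([727, 552, 0]) cube([66, 66, 746]);
translate([202, 281, 777]) {
  cube([39, 69, 1372]);
  translate([363, 0, 0]) cube([39, 69, 1372]);
  translate([39, 0, 295]) cube([324, 69, 34]);
  translate([39, 0, 613]) cube([324, 69, 34]);
  translate([39, 0, 931]) cube([324, 69, 34]);
  translate([39, 0, 1249]) cube([324, 69, 34]);
}
translate([255, -393, 0]) {
  translate([0, 0, 399]) cube([296, 253, 31]);
  cube([28, 28, 399]);
  translate([268, 0, 0]) cube([28, 28, 399]);
  translate([0, 225, 0]) cube([28, 28, 399]);
  translate([268, 225, 0]) cube([28, 28, 399]);
}
translate([255, 771, 0]) {
  translate([0, 0, 399]) cube([296, 253, 31]);
  cube([28, 28, 399]);
  translate([268, 0, 0]) cube([28, 28, 399]);
  translate([0, 225, 0]) cube([28, 28, 399]);
  translate([268, 225, 0]) cube([28, 28, 399]);
}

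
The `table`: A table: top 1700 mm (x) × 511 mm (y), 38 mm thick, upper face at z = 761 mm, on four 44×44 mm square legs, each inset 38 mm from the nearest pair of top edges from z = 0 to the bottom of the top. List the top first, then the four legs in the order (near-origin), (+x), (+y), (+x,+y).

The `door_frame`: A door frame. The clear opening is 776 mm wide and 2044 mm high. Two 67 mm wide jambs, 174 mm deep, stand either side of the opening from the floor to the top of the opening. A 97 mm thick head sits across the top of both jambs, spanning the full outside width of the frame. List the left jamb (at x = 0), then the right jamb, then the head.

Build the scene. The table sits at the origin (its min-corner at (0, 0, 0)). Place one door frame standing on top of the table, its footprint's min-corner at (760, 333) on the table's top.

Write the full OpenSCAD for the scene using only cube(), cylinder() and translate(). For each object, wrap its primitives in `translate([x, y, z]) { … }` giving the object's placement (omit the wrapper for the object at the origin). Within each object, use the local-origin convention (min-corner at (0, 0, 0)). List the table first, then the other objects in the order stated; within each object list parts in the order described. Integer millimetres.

translate([0, 0, 723]) cube([1700, 511, 38]);
translate([38, 38, 0]) cube([44, 44, 723]);
translate([1618, 38, 0]) cube([44, 44, 723]);
translate([38, 429, 0]) cube([44, 44, 723]);
translate([1618, 429, 0]) cube([44, 44, 723]);
translate([760, 333, 761]) {
  cube([67, 174, 2044]);
  translate([843, 0, 0]) cube([67, 174, 2044]);
  translate([0, 0, 2044]) cube([910, 174, 97]);
}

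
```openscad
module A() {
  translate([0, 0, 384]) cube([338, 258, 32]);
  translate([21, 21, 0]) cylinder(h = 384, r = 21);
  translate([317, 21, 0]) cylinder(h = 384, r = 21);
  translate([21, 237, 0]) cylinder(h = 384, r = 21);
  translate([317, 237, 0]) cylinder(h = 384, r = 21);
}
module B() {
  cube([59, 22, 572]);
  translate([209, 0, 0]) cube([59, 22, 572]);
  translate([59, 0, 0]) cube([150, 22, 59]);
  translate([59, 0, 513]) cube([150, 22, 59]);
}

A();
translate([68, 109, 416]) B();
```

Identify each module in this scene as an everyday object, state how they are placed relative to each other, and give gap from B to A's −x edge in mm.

A is a stool. B is a picture frame. The picture frame is on top of the stool. The gap from the picture frame to the stool's −x edge is 68 mm.

The picture frame's min-x is at 68; the stool's min-x is 0; gap = 68 mm.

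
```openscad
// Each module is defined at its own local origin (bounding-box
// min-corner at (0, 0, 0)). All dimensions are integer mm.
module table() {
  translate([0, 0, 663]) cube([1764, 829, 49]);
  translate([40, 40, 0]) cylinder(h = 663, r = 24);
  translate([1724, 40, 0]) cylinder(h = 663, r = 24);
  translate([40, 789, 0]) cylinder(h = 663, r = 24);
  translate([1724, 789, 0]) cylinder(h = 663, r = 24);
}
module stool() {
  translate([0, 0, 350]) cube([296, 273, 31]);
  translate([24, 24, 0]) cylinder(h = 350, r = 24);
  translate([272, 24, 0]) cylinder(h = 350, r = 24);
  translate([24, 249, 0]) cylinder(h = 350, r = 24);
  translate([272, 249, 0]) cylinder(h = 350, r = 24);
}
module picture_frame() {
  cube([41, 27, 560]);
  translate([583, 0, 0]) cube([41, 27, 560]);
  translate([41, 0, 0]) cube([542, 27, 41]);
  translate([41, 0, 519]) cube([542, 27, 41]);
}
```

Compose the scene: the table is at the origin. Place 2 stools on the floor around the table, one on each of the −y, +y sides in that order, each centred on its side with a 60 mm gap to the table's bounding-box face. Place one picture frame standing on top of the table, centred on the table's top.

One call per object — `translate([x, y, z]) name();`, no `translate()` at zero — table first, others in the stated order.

table();
translate([734, -333, 0]) stool();
translate([734, 889, 0]) stool();
translate([570, 401, 712]) picture_frame();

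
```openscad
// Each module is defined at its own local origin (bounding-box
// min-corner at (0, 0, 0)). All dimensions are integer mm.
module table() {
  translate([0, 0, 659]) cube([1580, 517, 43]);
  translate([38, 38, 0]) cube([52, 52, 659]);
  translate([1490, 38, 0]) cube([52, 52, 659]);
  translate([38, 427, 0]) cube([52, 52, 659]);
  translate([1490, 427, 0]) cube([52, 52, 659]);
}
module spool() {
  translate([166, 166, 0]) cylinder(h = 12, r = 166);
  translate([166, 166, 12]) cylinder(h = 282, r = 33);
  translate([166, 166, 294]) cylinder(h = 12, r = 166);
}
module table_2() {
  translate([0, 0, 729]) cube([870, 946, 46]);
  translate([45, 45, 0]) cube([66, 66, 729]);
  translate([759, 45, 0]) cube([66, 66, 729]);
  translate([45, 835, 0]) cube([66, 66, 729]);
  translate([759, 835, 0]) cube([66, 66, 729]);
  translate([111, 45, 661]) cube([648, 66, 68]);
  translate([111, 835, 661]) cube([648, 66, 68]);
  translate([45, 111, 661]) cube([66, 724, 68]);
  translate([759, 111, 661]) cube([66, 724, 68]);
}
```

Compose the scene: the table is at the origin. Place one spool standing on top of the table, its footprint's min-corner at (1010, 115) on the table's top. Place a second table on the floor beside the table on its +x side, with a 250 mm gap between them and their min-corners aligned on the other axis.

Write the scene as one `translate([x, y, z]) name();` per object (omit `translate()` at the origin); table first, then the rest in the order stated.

table();
translate([1010, 115, 702]) spool();
translate([1830, 0, 0]) table_2();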